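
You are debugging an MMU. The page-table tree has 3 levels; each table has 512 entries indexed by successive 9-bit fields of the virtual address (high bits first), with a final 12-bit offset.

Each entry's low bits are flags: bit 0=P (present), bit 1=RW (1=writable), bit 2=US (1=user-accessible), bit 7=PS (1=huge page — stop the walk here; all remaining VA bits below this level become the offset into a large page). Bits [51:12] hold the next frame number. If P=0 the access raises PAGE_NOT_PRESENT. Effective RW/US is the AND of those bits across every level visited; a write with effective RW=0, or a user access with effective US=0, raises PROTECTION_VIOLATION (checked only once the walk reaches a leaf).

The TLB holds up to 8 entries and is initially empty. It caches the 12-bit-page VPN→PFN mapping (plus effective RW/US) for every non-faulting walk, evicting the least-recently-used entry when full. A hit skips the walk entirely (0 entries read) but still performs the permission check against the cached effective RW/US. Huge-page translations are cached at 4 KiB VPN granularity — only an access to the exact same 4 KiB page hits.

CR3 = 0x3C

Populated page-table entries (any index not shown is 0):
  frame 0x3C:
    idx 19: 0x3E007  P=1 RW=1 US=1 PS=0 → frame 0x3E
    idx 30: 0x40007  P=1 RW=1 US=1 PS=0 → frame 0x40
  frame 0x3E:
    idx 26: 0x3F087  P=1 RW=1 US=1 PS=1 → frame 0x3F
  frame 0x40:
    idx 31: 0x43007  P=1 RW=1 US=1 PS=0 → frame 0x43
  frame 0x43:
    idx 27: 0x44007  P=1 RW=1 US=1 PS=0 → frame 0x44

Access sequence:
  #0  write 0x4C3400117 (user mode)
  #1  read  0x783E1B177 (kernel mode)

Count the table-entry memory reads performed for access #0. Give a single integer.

Per-access translation:
#0 VA=0x4C3400117 (w,user):
  L0 @0x3C[19] → 0x3E007  P=1,RW=1,US=1,PS=0
  L1 @0x3E[26] → 0x3F087  P=1,RW=1,US=1,PS=1
  ⇒ phys 0x3F117 (huge @L1)  [2 reads]
#1 VA=0x783E1B177 (r,kernel):
  L0 @0x3C[30] → 0x40007  P=1,RW=1,US=1,PS=0
  L1 @0x40[31] → 0x43007  P=1,RW=1,US=1,PS=0
  L2 @0x43[27] → 0x44007  P=1,RW=1,US=1,PS=0
  ⇒ phys 0x44177  [3 reads]

Entries read for #0: 2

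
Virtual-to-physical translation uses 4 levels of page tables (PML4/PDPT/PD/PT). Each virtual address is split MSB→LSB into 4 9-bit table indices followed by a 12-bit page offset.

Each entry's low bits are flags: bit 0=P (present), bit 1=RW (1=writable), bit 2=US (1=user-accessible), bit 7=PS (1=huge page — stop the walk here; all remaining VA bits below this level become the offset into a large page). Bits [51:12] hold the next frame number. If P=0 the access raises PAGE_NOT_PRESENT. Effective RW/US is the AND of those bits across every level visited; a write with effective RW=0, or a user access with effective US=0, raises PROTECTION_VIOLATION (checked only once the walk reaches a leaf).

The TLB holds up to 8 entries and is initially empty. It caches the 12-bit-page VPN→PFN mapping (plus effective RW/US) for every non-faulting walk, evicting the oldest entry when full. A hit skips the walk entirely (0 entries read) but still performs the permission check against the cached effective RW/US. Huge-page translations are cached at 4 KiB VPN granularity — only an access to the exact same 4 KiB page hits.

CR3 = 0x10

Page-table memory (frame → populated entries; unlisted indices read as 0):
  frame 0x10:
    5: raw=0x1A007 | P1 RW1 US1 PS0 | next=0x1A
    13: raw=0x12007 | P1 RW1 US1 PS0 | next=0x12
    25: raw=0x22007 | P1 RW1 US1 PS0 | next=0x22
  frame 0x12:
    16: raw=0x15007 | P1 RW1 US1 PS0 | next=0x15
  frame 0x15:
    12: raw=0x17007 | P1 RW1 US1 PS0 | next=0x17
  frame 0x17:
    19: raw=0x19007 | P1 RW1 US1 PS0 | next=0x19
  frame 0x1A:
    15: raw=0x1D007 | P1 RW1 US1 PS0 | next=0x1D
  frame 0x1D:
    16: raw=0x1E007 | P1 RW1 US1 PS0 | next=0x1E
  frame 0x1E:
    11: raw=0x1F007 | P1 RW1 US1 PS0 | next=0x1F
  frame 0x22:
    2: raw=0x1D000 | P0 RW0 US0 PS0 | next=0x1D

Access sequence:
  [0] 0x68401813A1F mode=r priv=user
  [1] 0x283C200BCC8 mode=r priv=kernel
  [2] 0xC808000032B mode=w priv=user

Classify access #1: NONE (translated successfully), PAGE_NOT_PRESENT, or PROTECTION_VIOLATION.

Walk each access:
#0 VA=0x68401813A1F (r,user):
  lvl0: tbl 0x10, slot 13 ⇒ 0x12007 (P1/RW1/US1/PS0)
  lvl1: tbl 0x12, slot 16 ⇒ 0x15007 (P1/RW1/US1/PS0)
  lvl2: tbl 0x15, slot 12 ⇒ 0x17007 (P1/RW1/US1/PS0)
  lvl3: tbl 0x17, slot 19 ⇒ 0x19007 (P1/RW1/US1/PS0)
  ⇒ phys 0x19A1F  [4 reads]
#1 VA=0x283C200BCC8 (r,kernel):
  lvl0: tbl 0x10, slot 5 ⇒ 0x1A007 (P1/RW1/US1/PS0)
  lvl1: tbl 0x1A, slot 15 ⇒ 0x1D007 (P1/RW1/US1/PS0)
  lvl2: tbl 0x1D, slot 16 ⇒ 0x1E007 (P1/RW1/US1/PS0)
  lvl3: tbl 0x1E, slot 11 ⇒ 0x1F007 (P1/RW1/US1/PS0)
  ⇒ phys 0x1FCC8  [4 reads]
#2 VA=0xC808000032B (w,user):
  lvl0: tbl 0x10, slot 25 ⇒ 0x22007 (P1/RW1/US1/PS0)
  lvl1: tbl 0x22, slot 2 ⇒ 0x1D000 (P0/RW0/US0/PS0)
  ✗ PAGE_NOT_PRESENT  [2 reads]

Access #1 fault: NONE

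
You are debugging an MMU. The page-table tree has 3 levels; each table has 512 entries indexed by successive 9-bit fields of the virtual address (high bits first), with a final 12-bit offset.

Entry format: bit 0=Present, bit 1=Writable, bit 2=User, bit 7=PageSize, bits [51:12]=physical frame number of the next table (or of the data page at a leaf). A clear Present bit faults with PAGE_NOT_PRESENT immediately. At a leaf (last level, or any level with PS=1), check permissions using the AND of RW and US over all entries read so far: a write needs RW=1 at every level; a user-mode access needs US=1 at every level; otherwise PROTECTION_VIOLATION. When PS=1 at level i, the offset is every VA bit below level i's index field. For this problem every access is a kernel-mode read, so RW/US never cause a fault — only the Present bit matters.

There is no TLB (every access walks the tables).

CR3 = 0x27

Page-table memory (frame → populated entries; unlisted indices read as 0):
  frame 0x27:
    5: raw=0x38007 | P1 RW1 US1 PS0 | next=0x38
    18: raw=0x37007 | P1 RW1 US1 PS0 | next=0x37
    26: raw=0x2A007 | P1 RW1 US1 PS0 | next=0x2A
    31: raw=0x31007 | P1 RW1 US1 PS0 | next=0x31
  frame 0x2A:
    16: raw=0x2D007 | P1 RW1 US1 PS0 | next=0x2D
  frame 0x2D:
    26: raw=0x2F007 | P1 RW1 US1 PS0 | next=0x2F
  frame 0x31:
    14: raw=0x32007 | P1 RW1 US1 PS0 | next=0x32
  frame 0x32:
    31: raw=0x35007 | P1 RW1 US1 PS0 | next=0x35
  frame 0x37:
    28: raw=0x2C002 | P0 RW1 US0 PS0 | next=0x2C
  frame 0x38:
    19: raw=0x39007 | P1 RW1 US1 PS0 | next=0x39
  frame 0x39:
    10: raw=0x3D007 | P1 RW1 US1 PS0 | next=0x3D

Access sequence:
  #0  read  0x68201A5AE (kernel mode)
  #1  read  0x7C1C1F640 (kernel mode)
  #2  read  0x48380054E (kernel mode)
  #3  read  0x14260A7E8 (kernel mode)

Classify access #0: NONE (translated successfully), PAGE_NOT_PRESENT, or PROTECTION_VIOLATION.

Walk each access:
#0 VA=0x68201A5AE (r,kernel):
  [0] read 0x27 idx=26: raw=0x2A007 flags P=1 W=1 U=1 S=0
  [1] read 0x2A idx=16: raw=0x2D007 flags P=1 W=1 U=1 S=0
  [2] read 0x2D idx=26: raw=0x2F007 flags P=1 W=1 U=1 S=0
  → PA=0x2F5AE  (3 entries read)
#1 VA=0x7C1C1F640 (r,kernel):
  [0] read 0x27 idx=31: raw=0x31007 flags P=1 W=1 U=1 S=0
  [1] read 0x31 idx=14: raw=0x32007 flags P=1 W=1 U=1 S=0
  [2] read 0x32 idx=31: raw=0x35007 flags P=1 W=1 U=1 S=0
  → PA=0x35640  (3 entries read)
#2 VA=0x48380054E (r,kernel):
  [0] read 0x27 idx=18: raw=0x37007 flags P=1 W=1 U=1 S=0
  [1] read 0x37 idx=28: raw=0x2C002 flags P=0 W=1 U=0 S=0
  ⇒ fault: PAGE_NOT_PRESENT  — 2 lookups
#3 VA=0x14260A7E8 (r,kernel):
  [0] read 0x27 idx=5: raw=0x38007 flags P=1 W=1 U=1 S=0
  [1] read 0x38 idx=19: raw=0x39007 flags P=1 W=1 U=1 S=0
  [2] read 0x39 idx=10: raw=0x3D007 flags P=1 W=1 U=1 S=0
  → PA=0x3D7E8  (3 entries read)

Access #0 fault: NONE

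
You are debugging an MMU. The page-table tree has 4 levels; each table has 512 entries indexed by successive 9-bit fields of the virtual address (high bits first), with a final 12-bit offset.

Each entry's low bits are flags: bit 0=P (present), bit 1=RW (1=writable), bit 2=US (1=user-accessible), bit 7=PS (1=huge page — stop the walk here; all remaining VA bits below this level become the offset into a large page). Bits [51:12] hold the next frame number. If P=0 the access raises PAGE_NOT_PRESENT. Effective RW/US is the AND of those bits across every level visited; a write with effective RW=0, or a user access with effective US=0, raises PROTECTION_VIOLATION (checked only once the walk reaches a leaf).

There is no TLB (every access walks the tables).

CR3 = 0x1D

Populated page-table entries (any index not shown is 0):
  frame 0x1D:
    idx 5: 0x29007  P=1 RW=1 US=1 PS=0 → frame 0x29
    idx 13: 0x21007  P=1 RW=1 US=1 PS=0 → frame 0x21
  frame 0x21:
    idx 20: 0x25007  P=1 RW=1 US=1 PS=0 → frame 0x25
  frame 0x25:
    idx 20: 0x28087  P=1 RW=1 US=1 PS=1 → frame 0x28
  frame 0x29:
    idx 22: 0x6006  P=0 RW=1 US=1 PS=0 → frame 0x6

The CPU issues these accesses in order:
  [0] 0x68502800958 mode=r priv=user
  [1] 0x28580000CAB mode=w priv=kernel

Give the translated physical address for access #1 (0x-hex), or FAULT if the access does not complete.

Trace:
#0 VA=0x68502800958 (r,user):
  L0: frame=0x1D idx=13 entry=0x21007 [P=1 RW=1 US=1 PS=0]
  L1: frame=0x21 idx=20 entry=0x25007 [P=1 RW=1 US=1 PS=0]
  L2: frame=0x25 idx=20 entry=0x28087 [P=1 RW=1 US=1 PS=1]
  → PA=0x28958 (huge @L2)  (3 entries read)
#1 VA=0x28580000CAB (w,kernel):
  L0: frame=0x1D idx=5 entry=0x29007 [P=1 RW=1 US=1 PS=0]
  L1: frame=0x29 idx=22 entry=0x6006 [P=0 RW=1 US=1 PS=0]
  → PAGE_NOT_PRESENT  (2 entries read)

Access #1 PA: FAULT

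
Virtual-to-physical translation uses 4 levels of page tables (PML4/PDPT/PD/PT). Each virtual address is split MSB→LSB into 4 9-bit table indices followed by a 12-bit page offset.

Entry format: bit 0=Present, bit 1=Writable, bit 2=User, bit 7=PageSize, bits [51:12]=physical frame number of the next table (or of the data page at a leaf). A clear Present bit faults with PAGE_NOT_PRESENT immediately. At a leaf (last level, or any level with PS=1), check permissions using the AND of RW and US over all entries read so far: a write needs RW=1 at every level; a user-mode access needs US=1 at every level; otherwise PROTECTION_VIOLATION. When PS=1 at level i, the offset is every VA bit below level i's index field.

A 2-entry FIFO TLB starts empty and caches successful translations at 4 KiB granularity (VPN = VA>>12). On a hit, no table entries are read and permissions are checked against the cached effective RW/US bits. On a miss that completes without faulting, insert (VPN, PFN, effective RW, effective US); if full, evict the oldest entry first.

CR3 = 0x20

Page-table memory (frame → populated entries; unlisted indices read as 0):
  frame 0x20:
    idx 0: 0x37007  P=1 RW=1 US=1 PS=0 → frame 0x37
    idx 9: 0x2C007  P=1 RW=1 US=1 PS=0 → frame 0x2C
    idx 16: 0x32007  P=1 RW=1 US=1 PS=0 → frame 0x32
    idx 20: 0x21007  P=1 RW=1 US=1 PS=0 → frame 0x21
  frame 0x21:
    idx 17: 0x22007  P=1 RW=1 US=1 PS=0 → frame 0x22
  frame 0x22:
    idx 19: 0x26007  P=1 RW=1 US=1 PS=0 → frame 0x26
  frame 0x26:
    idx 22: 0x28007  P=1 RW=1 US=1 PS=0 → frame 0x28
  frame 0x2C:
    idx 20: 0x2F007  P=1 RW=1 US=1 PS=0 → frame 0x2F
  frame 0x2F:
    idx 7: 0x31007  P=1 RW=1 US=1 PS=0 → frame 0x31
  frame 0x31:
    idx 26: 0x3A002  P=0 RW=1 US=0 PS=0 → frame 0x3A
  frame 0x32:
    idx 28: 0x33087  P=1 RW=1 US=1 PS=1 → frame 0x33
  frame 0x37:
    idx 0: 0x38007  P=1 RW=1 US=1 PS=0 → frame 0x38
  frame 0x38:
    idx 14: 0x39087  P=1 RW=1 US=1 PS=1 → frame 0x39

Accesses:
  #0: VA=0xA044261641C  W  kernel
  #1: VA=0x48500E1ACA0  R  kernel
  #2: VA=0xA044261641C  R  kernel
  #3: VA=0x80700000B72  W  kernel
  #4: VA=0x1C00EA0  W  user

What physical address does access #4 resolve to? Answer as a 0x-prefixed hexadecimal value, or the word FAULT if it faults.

Trace:
#0 VA=0xA044261641C (w,kernel):
  L0 @0x20[20] → 0x21007  P=1,RW=1,US=1,PS=0
  L1 @0x21[17] → 0x22007  P=1,RW=1,US=1,PS=0
  L2 @0x22[19] → 0x26007  P=1,RW=1,US=1,PS=0
  L3 @0x26[22] → 0x28007  P=1,RW=1,US=1,PS=0
  ⇒ phys 0x2841C  [4 reads]
#1 VA=0x48500E1ACA0 (r,kernel):
  L0 @0x20[9] → 0x2C007  P=1,RW=1,US=1,PS=0
  L1 @0x2C[20] → 0x2F007  P=1,RW=1,US=1,PS=0
  L2 @0x2F[7] → 0x31007  P=1,RW=1,US=1,PS=0
  L3 @0x31[26] → 0x3A002  P=0,RW=1,US=0,PS=0
  ⇒ fault: PAGE_NOT_PRESENT  — 4 lookups
#2 VA=0xA044261641C (r,kernel):
  TLB hit vpn=0xA0442616 → PA=0x2841C
#3 VA=0x80700000B72 (w,kernel):
  L0 @0x20[16] → 0x32007  P=1,RW=1,US=1,PS=0
  L1 @0x32[28] → 0x33087  P=1,RW=1,US=1,PS=1
  ⇒ phys 0x33B72 (huge @L1)  [2 reads]
#4 VA=0x1C00EA0 (w,user):
  L0 @0x20[0] → 0x37007  P=1,RW=1,US=1,PS=0
  L1 @0x37[0] → 0x38007  P=1,RW=1,US=1,PS=0
  L2 @0x38[14] → 0x39087  P=1,RW=1,US=1,PS=1
  ⇒ phys 0x39EA0 (huge @L2)  [3 reads]

Access #4 PA: 0x39EA0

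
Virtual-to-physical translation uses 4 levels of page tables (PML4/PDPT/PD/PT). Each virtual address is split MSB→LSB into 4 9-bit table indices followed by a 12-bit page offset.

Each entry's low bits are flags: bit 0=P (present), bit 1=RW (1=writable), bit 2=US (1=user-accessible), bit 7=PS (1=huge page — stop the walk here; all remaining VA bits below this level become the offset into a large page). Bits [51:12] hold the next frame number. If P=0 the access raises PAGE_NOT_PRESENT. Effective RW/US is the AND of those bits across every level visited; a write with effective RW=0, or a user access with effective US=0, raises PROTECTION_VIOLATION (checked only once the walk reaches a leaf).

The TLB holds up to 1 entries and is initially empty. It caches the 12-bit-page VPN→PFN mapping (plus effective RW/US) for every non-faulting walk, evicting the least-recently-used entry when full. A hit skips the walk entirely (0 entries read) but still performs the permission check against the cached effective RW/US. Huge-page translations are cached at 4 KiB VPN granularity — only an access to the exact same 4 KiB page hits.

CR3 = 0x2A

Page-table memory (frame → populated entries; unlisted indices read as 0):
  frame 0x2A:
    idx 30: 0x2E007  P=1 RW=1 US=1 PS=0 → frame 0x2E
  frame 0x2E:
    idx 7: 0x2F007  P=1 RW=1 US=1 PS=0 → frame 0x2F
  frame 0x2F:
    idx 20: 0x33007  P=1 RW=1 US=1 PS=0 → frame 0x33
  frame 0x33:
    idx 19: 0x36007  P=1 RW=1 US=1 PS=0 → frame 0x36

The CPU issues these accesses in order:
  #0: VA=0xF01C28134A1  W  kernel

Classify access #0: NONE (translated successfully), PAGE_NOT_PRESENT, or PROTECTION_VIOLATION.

Walk each access:
#0 VA=0xF01C28134A1 (w,kernel):
  [0] read 0x2A idx=30: raw=0x2E007 flags P=1 W=1 U=1 S=0
  [1] read 0x2E idx=7: raw=0x2F007 flags P=1 W=1 U=1 S=0
  [2] read 0x2F idx=20: raw=0x33007 flags P=1 W=1 U=1 S=0
  [3] read 0x33 idx=19: raw=0x36007 flags P=1 W=1 U=1 S=0
  ⇒ phys 0x364A1  [4 reads]

Access #0 fault: NONE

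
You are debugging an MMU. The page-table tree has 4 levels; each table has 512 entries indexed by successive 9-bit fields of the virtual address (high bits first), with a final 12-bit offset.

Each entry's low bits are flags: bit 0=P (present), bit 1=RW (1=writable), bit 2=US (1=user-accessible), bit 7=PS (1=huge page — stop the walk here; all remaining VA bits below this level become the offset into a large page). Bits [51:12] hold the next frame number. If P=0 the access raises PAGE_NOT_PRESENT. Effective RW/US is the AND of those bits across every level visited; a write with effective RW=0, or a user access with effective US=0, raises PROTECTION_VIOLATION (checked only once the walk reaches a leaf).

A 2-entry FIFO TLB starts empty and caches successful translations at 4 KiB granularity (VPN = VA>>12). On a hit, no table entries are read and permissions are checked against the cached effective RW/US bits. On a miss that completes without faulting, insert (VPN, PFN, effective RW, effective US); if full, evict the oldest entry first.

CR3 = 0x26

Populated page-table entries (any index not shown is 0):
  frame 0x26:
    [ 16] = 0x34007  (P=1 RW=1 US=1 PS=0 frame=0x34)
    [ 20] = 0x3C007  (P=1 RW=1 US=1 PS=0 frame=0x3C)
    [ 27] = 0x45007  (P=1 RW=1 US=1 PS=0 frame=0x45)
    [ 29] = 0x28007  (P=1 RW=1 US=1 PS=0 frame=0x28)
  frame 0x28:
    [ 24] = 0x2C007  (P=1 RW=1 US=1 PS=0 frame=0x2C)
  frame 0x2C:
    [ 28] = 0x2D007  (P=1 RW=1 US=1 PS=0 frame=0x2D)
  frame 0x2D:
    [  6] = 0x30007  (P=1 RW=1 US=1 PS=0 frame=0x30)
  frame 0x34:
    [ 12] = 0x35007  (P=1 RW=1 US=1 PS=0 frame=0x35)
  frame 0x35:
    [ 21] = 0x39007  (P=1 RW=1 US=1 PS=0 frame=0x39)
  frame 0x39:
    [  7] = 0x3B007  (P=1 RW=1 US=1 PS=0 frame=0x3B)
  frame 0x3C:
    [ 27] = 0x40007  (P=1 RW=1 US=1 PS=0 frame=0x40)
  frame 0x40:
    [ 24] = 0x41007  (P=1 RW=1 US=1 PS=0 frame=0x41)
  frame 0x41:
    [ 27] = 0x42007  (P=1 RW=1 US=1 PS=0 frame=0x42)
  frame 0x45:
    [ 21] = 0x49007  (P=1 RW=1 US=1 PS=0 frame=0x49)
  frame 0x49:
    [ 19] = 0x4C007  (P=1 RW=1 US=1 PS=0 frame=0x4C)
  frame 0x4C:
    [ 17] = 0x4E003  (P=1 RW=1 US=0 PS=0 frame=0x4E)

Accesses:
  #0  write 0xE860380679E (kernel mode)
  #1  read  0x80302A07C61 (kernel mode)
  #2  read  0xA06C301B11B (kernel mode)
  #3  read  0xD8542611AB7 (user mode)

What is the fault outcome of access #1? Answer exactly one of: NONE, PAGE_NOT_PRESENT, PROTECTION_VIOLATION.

Trace:
#0 VA=0xE860380679E (w,kernel):
  L0 @0x26[29] → 0x28007  P=1,RW=1,US=1,PS=0
  L1 @0x28[24] → 0x2C007  P=1,RW=1,US=1,PS=0
  L2 @0x2C[28] → 0x2D007  P=1,RW=1,US=1,PS=0
  L3 @0x2D[6] → 0x30007  P=1,RW=1,US=1,PS=0
  ✓ 0x3079E  — 4 lookups
#1 VA=0x80302A07C61 (r,kernel):
  L0 @0x26[16] → 0x34007  P=1,RW=1,US=1,PS=0
  L1 @0x34[12] → 0x35007  P=1,RW=1,US=1,PS=0
  L2 @0x35[21] → 0x39007  P=1,RW=1,US=1,PS=0
  L3 @0x39[7] → 0x3B007  P=1,RW=1,US=1,PS=0
  ✓ 0x3BC61  — 4 lookups
#2 VA=0xA06C301B11B (r,kernel):
  L0 @0x26[20] → 0x3C007  P=1,RW=1,US=1,PS=0
  L1 @0x3C[27] → 0x40007  P=1,RW=1,US=1,PS=0
  L2 @0x40[24] → 0x41007  P=1,RW=1,US=1,PS=0
  L3 @0x41[27] → 0x42007  P=1,RW=1,US=1,PS=0
  ✓ 0x4211B  — 4 lookups
#3 VA=0xD8542611AB7 (r,user):
  L0 @0x26[27] → 0x45007  P=1,RW=1,US=1,PS=0
  L1 @0x45[21] → 0x49007  P=1,RW=1,US=1,PS=0
  L2 @0x49[19] → 0x4C007  P=1,RW=1,US=1,PS=0
  L3 @0x4C[17] → 0x4E003  P=1,RW=1,US=0,PS=0
  ⇒ fault: PROTECTION_VIOLATION  — 4 lookups

Access #1 fault: NONE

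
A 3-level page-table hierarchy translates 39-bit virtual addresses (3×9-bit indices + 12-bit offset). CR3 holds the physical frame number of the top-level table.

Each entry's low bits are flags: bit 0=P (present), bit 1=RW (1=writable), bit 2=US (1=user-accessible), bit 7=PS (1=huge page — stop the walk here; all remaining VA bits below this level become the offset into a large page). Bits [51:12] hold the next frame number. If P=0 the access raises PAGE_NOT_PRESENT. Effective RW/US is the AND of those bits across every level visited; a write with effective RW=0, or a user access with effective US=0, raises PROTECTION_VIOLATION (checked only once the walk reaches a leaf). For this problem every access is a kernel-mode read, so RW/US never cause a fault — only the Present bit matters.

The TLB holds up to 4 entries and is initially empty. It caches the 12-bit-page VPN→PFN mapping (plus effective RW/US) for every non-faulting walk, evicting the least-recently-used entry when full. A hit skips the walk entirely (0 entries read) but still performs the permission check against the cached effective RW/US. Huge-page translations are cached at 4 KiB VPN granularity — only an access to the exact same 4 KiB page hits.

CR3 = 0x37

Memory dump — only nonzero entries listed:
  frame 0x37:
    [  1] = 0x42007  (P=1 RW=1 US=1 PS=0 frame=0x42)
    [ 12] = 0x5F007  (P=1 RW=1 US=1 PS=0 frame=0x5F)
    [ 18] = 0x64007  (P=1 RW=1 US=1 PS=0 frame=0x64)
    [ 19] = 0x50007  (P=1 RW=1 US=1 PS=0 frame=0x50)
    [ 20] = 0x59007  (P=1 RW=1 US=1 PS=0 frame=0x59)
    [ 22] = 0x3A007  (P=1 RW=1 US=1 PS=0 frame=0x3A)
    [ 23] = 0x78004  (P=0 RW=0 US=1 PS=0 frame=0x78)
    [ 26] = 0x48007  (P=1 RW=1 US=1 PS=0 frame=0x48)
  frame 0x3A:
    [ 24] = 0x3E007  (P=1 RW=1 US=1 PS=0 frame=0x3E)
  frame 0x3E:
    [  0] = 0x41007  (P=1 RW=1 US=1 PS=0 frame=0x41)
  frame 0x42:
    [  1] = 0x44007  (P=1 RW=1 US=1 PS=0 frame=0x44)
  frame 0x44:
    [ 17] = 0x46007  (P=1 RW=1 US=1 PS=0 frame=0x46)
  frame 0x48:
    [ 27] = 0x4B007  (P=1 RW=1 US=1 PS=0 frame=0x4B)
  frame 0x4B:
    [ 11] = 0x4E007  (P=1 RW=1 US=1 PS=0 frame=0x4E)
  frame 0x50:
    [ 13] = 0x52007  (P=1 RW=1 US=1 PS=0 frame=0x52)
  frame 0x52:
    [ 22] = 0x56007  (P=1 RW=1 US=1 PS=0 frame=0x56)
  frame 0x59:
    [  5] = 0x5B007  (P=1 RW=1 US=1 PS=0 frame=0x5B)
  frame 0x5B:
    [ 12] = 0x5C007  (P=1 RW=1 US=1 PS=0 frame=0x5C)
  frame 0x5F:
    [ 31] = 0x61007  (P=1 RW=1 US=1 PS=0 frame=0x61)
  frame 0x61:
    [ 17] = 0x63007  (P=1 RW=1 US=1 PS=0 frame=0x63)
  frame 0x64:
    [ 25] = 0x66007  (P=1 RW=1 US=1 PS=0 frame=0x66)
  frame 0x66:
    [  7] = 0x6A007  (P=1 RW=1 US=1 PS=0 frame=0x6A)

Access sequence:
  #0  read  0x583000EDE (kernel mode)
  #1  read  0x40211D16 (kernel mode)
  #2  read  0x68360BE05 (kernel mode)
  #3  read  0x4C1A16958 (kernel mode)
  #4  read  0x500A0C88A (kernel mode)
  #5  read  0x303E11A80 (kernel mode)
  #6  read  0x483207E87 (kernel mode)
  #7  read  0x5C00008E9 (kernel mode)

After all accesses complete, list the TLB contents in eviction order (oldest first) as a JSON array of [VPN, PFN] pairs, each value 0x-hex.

Trace:
#0 VA=0x583000EDE (r,kernel):
  [0] read 0x37 idx=22: raw=0x3A007 flags P=1 W=1 U=1 S=0
  [1] read 0x3A idx=24: raw=0x3E007 flags P=1 W=1 U=1 S=0
  [2] read 0x3E idx=0: raw=0x41007 flags P=1 W=1 U=1 S=0
  ⇒ phys 0x41EDE  [3 reads]
#1 VA=0x40211D16 (r,kernel):
  [0] read 0x37 idx=1: raw=0x42007 flags P=1 W=1 U=1 S=0
  [1] read 0x42 idx=1: raw=0x44007 flags P=1 W=1 U=1 S=0
  [2] read 0x44 idx=17: raw=0x46007 flags P=1 W=1 U=1 S=0
  ⇒ phys 0x46D16  [3 reads]
#2 VA=0x68360BE05 (r,kernel):
  [0] read 0x37 idx=26: raw=0x48007 flags P=1 W=1 U=1 S=0
  [1] read 0x48 idx=27: raw=0x4B007 flags P=1 W=1 U=1 S=0
  [2] read 0x4B idx=11: raw=0x4E007 flags P=1 W=1 U=1 S=0
  ⇒ phys 0x4EE05  [3 reads]
#3 VA=0x4C1A16958 (r,kernel):
  [0] read 0x37 idx=19: raw=0x50007 flags P=1 W=1 U=1 S=0
  [1] read 0x50 idx=13: raw=0x52007 flags P=1 W=1 U=1 S=0
  [2] read 0x52 idx=22: raw=0x56007 flags P=1 W=1 U=1 S=0
  ⇒ phys 0x56958  [3 reads]
#4 VA=0x500A0C88A (r,kernel):
  [0] read 0x37 idx=20: raw=0x59007 flags P=1 W=1 U=1 S=0
  [1] read 0x59 idx=5: raw=0x5B007 flags P=1 W=1 U=1 S=0
  [2] read 0x5B idx=12: raw=0x5C007 flags P=1 W=1 U=1 S=0
  ⇒ phys 0x5C88A  [3 reads]
#5 VA=0x303E11A80 (r,kernel):
  [0] read 0x37 idx=12: raw=0x5F007 flags P=1 W=1 U=1 S=0
  [1] read 0x5F idx=31: raw=0x61007 flags P=1 W=1 U=1 S=0
  [2] read 0x61 idx=17: raw=0x63007 flags P=1 W=1 U=1 S=0
  ⇒ phys 0x63A80  [3 reads]
#6 VA=0x483207E87 (r,kernel):
  [0] read 0x37 idx=18: raw=0x64007 flags P=1 W=1 U=1 S=0
  [1] read 0x64 idx=25: raw=0x66007 flags P=1 W=1 U=1 S=0
  [2] read 0x66 idx=7: raw=0x6A007 flags P=1 W=1 U=1 S=0
  ⇒ phys 0x6AE87  [3 reads]
#7 VA=0x5C00008E9 (r,kernel):
  [0] read 0x37 idx=23: raw=0x78004 flags P=0 W=0 U=1 S=0
  ✗ PAGE_NOT_PRESENT  [1 reads]

TLB: [["0x4C1A16", "0x56"], ["0x500A0C", "0x5C"], ["0x303E11", "0x63"], ["0x483207", "0x6A"]]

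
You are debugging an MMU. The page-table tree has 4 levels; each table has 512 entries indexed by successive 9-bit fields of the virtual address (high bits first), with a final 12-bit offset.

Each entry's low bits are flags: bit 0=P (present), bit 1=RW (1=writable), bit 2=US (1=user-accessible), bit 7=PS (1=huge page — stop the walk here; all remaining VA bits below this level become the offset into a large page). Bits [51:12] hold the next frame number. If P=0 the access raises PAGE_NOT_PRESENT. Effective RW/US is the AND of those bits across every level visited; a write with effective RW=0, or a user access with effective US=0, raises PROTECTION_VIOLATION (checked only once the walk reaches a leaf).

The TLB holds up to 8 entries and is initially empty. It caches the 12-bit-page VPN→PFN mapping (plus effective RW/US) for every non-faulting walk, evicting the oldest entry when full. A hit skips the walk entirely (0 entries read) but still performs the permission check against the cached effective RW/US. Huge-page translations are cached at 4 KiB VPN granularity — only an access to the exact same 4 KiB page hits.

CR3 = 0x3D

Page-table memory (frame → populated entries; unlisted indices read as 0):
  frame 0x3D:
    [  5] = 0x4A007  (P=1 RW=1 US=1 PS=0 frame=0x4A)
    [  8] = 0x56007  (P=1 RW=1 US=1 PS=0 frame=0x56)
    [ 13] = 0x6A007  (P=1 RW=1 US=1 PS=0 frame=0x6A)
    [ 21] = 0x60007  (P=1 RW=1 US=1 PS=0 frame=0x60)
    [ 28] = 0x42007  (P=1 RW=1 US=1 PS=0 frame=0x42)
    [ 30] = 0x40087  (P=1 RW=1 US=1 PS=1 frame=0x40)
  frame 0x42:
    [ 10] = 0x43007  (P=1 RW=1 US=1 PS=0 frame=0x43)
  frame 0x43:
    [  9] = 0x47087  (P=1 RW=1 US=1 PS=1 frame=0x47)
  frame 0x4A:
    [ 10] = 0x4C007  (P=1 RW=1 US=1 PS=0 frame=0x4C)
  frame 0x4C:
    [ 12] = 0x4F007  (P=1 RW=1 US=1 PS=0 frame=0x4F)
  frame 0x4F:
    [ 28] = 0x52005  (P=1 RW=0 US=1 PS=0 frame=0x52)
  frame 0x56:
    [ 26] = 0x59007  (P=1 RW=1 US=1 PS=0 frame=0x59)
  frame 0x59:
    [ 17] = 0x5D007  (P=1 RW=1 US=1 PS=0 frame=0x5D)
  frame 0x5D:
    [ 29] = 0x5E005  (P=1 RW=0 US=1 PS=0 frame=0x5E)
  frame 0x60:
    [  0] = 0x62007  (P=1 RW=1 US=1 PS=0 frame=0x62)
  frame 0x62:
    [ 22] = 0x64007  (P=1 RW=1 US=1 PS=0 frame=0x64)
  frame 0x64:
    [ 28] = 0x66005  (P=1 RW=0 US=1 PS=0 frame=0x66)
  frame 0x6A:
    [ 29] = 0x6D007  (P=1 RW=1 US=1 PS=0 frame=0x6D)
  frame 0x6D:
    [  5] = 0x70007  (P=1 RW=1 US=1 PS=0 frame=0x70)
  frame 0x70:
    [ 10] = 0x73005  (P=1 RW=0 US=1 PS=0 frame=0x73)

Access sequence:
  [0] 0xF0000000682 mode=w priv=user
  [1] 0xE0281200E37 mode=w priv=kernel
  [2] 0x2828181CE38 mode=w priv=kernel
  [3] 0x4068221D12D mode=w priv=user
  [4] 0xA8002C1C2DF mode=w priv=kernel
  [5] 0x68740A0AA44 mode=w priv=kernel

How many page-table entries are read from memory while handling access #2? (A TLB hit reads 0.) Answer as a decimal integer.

Per-access translation:
#0 VA=0xF0000000682 (w,user):
  L0: frame=0x3D idx=30 entry=0x40087 [P=1 RW=1 US=1 PS=1]
  ✓ 0x40682 (huge @L0)  — 1 lookups
#1 VA=0xE0281200E37 (w,kernel):
  L0: frame=0x3D idx=28 entry=0x42007 [P=1 RW=1 US=1 PS=0]
  L1: frame=0x42 idx=10 entry=0x43007 [P=1 RW=1 US=1 PS=0]
  L2: frame=0x43 idx=9 entry=0x47087 [P=1 RW=1 US=1 PS=1]
  ✓ 0x47E37 (huge @L2)  — 3 lookups
#2 VA=0x2828181CE38 (w,kernel):
  L0: frame=0x3D idx=5 entry=0x4A007 [P=1 RW=1 US=1 PS=0]
  L1: frame=0x4A idx=10 entry=0x4C007 [P=1 RW=1 US=1 PS=0]
  L2: frame=0x4C idx=12 entry=0x4F007 [P=1 RW=1 US=1 PS=0]
  L3: frame=0x4F idx=28 entry=0x52005 [P=1 RW=0 US=1 PS=0]
  → PROTECTION_VIOLATION  (4 entries read)
#3 VA=0x4068221D12D (w,user):
  L0: frame=0x3D idx=8 entry=0x56007 [P=1 RW=1 US=1 PS=0]
  L1: frame=0x56 idx=26 entry=0x59007 [P=1 RW=1 US=1 PS=0]
  L2: frame=0x59 idx=17 entry=0x5D007 [P=1 RW=1 US=1 PS=0]
  L3: frame=0x5D idx=29 entry=0x5E005 [P=1 RW=0 US=1 PS=0]
  → PROTECTION_VIOLATION  (4 entries read)
#4 VA=0xA8002C1C2DF (w,kernel):
  L0: frame=0x3D idx=21 entry=0x60007 [P=1 RW=1 US=1 PS=0]
  L1: frame=0x60 idx=0 entry=0x62007 [P=1 RW=1 US=1 PS=0]
  L2: frame=0x62 idx=22 entry=0x64007 [P=1 RW=1 US=1 PS=0]
  L3: frame=0x64 idx=28 entry=0x66005 [P=1 RW=0 US=1 PS=0]
  → PROTECTION_VIOLATION  (4 entries read)
#5 VA=0x68740A0AA44 (w,kernel):
  L0: frame=0x3D idx=13 entry=0x6A007 [P=1 RW=1 US=1 PS=0]
  L1: frame=0x6A idx=29 entry=0x6D007 [P=1 RW=1 US=1 PS=0]
  L2: frame=0x6D idx=5 entry=0x70007 [P=1 RW=1 US=1 PS=0]
  L3: frame=0x70 idx=10 entry=0x73005 [P=1 RW=0 US=1 PS=0]
  → PROTECTION_VIOLATION  (4 entries read)

Entries read for #2: 4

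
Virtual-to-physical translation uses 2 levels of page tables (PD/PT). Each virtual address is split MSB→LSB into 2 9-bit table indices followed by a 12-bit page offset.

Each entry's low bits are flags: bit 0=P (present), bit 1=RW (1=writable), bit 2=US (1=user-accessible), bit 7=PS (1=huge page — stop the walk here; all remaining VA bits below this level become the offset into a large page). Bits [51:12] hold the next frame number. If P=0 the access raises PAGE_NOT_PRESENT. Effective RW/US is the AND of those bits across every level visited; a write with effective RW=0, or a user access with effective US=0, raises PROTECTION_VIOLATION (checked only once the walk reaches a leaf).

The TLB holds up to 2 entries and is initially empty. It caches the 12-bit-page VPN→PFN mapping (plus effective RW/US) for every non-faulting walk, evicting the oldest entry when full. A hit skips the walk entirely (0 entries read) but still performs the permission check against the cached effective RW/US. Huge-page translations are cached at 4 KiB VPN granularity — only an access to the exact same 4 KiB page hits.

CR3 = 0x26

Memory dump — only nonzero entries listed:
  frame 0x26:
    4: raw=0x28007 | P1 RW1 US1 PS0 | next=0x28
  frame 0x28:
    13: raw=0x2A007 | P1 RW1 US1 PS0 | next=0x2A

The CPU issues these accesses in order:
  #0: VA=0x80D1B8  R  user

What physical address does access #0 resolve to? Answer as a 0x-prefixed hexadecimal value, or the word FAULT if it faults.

Trace:
#0 VA=0x80D1B8 (r,user):
  L0: frame=0x26 idx=4 entry=0x28007 [P=1 RW=1 US=1 PS=0]
  L1: frame=0x28 idx=13 entry=0x2A007 [P=1 RW=1 US=1 PS=0]
  ✓ 0x2A1B8  — 2 lookups

Access #0 PA: 0x2A1B8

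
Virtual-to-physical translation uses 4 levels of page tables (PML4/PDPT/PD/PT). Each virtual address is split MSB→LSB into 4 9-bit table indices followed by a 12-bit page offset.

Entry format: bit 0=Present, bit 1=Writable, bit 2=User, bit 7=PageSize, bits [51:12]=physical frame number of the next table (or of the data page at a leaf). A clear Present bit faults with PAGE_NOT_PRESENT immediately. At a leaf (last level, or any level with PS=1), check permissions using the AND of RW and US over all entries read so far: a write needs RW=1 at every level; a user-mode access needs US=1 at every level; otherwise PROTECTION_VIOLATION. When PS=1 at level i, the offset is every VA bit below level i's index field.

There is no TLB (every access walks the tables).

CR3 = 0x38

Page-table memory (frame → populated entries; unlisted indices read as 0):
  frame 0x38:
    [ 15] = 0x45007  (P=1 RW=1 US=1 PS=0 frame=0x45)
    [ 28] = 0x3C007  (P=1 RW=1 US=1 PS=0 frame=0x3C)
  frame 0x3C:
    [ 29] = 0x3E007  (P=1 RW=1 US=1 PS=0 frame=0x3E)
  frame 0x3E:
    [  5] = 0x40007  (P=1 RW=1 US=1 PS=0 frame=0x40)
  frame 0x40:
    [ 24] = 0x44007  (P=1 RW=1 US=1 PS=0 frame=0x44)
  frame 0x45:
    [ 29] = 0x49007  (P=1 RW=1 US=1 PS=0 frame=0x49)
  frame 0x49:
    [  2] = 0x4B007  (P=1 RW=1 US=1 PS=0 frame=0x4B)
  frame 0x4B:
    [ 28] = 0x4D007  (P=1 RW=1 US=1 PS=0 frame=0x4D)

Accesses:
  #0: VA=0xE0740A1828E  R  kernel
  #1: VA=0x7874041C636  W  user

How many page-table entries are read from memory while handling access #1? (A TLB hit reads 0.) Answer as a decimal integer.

Per-access translation:
#0 VA=0xE0740A1828E (r,kernel):
  lvl0: tbl 0x38, slot 28 ⇒ 0x3C007 (P1/RW1/US1/PS0)
  lvl1: tbl 0x3C, slot 29 ⇒ 0x3E007 (P1/RW1/US1/PS0)
  lvl2: tbl 0x3E, slot 5 ⇒ 0x40007 (P1/RW1/US1/PS0)
  lvl3: tbl 0x40, slot 24 ⇒ 0x44007 (P1/RW1/US1/PS0)
  ✓ 0x4428E  — 4 lookups
#1 VA=0x7874041C636 (w,user):
  lvl0: tbl 0x38, slot 15 ⇒ 0x45007 (P1/RW1/US1/PS0)
  lvl1: tbl 0x45, slot 29 ⇒ 0x49007 (P1/RW1/US1/PS0)
  lvl2: tbl 0x49, slot 2 ⇒ 0x4B007 (P1/RW1/US1/PS0)
  lvl3: tbl 0x4B, slot 28 ⇒ 0x4D007 (P1/RW1/US1/PS0)
  ✓ 0x4D636  — 4 lookups

Entries read for #1: 4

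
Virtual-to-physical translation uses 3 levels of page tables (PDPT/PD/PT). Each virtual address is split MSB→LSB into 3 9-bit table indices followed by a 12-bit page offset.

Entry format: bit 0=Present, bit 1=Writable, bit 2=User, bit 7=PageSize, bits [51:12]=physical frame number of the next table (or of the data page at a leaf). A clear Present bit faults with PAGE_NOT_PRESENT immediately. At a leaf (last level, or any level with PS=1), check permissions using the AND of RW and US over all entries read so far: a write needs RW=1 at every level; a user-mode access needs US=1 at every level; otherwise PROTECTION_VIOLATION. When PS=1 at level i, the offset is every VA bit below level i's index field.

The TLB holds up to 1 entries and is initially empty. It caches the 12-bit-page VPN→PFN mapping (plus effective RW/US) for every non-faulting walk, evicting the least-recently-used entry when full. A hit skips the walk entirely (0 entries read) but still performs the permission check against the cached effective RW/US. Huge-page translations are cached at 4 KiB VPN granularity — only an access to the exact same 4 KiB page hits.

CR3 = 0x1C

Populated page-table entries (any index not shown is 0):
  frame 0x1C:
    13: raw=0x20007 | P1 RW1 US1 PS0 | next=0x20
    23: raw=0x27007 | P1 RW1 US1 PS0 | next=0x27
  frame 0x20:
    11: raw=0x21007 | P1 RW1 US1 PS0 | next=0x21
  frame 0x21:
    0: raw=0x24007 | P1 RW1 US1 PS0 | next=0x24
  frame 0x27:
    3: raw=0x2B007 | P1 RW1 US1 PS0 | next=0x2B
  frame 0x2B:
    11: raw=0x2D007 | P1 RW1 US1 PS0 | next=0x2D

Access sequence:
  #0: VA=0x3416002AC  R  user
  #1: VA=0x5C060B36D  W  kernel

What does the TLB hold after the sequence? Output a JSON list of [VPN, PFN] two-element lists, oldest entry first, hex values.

Walk each access:
#0 VA=0x3416002AC (r,user):
  L0 @0x1C[13] → 0x20007  P=1,RW=1,US=1,PS=0
  L1 @0x20[11] → 0x21007  P=1,RW=1,US=1,PS=0
  L2 @0x21[0] → 0x24007  P=1,RW=1,US=1,PS=0
  ⇒ phys 0x242AC  [3 reads]
#1 VA=0x5C060B36D (w,kernel):
  L0 @0x1C[23] → 0x27007  P=1,RW=1,US=1,PS=0
  L1 @0x27[3] → 0x2B007  P=1,RW=1,US=1,PS=0
  L2 @0x2B[11] → 0x2D007  P=1,RW=1,US=1,PS=0
  ⇒ phys 0x2D36D  [3 reads]

TLB: [["0x5C060B", "0x2D"]]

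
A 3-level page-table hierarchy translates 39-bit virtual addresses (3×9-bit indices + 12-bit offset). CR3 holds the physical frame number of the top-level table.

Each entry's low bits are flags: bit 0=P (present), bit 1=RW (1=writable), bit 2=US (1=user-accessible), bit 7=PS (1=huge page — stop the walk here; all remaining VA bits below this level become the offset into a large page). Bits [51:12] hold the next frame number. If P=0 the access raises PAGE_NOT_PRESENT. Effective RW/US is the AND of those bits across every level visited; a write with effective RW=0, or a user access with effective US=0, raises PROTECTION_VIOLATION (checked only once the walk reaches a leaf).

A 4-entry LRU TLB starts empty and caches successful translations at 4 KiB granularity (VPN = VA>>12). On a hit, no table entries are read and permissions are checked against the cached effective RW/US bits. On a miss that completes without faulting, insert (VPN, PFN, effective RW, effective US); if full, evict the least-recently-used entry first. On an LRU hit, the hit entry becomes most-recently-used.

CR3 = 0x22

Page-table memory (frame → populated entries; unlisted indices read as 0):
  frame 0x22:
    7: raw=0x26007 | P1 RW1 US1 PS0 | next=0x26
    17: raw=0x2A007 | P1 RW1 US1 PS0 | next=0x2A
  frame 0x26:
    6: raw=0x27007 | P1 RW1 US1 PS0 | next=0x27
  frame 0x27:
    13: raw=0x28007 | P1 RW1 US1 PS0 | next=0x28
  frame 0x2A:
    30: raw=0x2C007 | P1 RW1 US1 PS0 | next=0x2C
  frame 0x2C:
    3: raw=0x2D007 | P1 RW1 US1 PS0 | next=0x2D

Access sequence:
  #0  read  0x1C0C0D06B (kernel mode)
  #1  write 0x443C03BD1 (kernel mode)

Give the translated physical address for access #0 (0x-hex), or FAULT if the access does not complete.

Walk each access:
#0 VA=0x1C0C0D06B (r,kernel):
  L0 @0x22[7] → 0x26007  P=1,RW=1,US=1,PS=0
  L1 @0x26[6] → 0x27007  P=1,RW=1,US=1,PS=0
  L2 @0x27[13] → 0x28007  P=1,RW=1,US=1,PS=0
  → PA=0x2806B  (3 entries read)
#1 VA=0x443C03BD1 (w,kernel):
  L0 @0x22[17] → 0x2A007  P=1,RW=1,US=1,PS=0
  L1 @0x2A[30] → 0x2C007  P=1,RW=1,US=1,PS=0
  L2 @0x2C[3] → 0x2D007  P=1,RW=1,US=1,PS=0
  → PA=0x2DBD1  (3 entries read)

Access #0 PA: 0x2806B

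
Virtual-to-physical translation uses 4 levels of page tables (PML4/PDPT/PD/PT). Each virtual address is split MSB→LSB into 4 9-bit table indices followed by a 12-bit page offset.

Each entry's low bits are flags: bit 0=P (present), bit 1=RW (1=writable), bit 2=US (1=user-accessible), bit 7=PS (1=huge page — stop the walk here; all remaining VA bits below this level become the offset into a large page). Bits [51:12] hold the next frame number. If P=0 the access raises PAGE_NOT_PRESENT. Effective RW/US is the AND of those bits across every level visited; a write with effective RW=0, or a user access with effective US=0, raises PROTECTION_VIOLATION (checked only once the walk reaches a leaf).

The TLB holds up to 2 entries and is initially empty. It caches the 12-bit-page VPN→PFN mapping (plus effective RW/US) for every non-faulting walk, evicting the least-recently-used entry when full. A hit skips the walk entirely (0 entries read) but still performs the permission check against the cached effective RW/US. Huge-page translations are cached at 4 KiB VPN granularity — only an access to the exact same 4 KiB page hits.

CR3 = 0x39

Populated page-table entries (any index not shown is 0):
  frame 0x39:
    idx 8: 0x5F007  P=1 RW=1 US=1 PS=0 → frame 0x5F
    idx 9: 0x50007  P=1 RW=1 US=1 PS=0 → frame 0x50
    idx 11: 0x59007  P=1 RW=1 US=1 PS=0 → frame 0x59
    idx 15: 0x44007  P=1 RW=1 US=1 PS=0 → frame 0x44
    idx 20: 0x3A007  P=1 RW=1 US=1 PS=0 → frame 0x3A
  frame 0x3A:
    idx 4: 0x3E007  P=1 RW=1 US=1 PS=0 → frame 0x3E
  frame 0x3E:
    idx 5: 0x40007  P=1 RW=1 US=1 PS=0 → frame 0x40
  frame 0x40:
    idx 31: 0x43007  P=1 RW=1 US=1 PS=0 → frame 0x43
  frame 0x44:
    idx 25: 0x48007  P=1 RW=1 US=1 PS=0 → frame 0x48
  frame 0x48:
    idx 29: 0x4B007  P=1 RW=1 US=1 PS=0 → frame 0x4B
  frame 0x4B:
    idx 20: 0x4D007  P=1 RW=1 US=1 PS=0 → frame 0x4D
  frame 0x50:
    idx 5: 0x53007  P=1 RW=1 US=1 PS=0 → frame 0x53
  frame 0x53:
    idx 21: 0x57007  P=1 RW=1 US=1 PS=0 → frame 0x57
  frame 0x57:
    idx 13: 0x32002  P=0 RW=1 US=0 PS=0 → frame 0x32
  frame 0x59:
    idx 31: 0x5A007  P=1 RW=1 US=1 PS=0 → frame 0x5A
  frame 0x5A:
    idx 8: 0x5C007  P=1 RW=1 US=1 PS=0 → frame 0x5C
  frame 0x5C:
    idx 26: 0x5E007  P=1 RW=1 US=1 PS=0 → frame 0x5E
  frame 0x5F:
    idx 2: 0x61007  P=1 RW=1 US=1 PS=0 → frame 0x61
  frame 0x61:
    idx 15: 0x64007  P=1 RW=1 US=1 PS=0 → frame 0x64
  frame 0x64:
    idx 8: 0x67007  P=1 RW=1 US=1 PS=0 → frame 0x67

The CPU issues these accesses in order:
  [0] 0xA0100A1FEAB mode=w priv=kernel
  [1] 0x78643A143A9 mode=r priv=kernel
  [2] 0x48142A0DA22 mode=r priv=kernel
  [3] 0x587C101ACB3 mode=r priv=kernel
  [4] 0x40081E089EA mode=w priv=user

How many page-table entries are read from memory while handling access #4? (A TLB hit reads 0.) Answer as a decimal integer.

Per-access translation:
#0 VA=0xA0100A1FEAB (w,kernel):
  L0: frame=0x39 idx=20 entry=0x3A007 [P=1 RW=1 US=1 PS=0]
  L1: frame=0x3A idx=4 entry=0x3E007 [P=1 RW=1 US=1 PS=0]
  L2: frame=0x3E idx=5 entry=0x40007 [P=1 RW=1 US=1 PS=0]
  L3: frame=0x40 idx=31 entry=0x43007 [P=1 RW=1 US=1 PS=0]
  ✓ 0x43EAB  — 4 lookups
#1 VA=0x78643A143A9 (r,kernel):
  L0: frame=0x39 idx=15 entry=0x44007 [P=1 RW=1 US=1 PS=0]
  L1: frame=0x44 idx=25 entry=0x48007 [P=1 RW=1 US=1 PS=0]
  L2: frame=0x48 idx=29 entry=0x4B007 [P=1 RW=1 US=1 PS=0]
  L3: frame=0x4B idx=20 entry=0x4D007 [P=1 RW=1 US=1 PS=0]
  ✓ 0x4D3A9  — 4 lookups
#2 VA=0x48142A0DA22 (r,kernel):
  L0: frame=0x39 idx=9 entry=0x50007 [P=1 RW=1 US=1 PS=0]
  L1: frame=0x50 idx=5 entry=0x53007 [P=1 RW=1 US=1 PS=0]
  L2: frame=0x53 idx=21 entry=0x57007 [P=1 RW=1 US=1 PS=0]
  L3: frame=0x57 idx=13 entry=0x32002 [P=0 RW=1 US=0 PS=0]
  ✗ PAGE_NOT_PRESENT  [4 reads]
#3 VA=0x587C101ACB3 (r,kernel):
  L0: frame=0x39 idx=11 entry=0x59007 [P=1 RW=1 US=1 PS=0]
  L1: frame=0x59 idx=31 entry=0x5A007 [P=1 RW=1 US=1 PS=0]
  L2: frame=0x5A idx=8 entry=0x5C007 [P=1 RW=1 US=1 PS=0]
  L3: frame=0x5C idx=26 entry=0x5E007 [P=1 RW=1 US=1 PS=0]
  ✓ 0x5ECB3  — 4 lookups
#4 VA=0x40081E089EA (w,user):
  L0: frame=0x39 idx=8 entry=0x5F007 [P=1 RW=1 US=1 PS=0]
  L1: frame=0x5F idx=2 entry=0x61007 [P=1 RW=1 US=1 PS=0]
  L2: frame=0x61 idx=15 entry=0x64007 [P=1 RW=1 US=1 PS=0]
  L3: frame=0x64 idx=8 entry=0x67007 [P=1 RW=1 US=1 PS=0]
  ✓ 0x679EA  — 4 lookups

Entries read for #4: 4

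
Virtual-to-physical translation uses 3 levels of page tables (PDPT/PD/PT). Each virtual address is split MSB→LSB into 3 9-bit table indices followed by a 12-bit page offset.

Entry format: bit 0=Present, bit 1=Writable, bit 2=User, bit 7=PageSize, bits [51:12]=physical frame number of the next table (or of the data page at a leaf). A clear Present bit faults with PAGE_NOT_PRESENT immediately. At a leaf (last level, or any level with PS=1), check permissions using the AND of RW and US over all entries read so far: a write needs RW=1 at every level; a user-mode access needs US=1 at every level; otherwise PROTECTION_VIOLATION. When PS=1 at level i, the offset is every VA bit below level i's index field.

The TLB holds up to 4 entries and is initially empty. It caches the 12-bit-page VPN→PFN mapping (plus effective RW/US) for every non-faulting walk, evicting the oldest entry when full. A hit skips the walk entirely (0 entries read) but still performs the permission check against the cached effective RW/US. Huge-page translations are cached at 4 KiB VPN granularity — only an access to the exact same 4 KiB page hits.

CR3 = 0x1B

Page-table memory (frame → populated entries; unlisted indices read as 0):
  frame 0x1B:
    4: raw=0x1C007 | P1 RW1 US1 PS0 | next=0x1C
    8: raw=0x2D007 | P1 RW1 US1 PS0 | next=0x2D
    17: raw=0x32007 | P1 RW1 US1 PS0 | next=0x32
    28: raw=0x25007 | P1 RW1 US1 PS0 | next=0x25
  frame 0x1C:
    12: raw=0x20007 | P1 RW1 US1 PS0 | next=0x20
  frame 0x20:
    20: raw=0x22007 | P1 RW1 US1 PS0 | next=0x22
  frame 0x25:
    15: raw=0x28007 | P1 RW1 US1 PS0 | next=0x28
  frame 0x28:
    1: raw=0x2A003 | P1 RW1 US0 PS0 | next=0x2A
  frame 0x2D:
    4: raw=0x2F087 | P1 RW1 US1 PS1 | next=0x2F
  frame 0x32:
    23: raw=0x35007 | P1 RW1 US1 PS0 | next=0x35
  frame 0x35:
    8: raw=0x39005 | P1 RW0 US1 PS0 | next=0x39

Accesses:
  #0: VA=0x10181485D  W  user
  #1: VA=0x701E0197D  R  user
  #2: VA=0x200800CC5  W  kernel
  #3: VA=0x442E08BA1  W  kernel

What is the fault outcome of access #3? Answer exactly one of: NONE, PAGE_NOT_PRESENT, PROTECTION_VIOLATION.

Per-access translation:
#0 VA=0x10181485D (w,user):
  [0] read 0x1B idx=4: raw=0x1C007 flags P=1 W=1 U=1 S=0
  [1] read 0x1C idx=12: raw=0x20007 flags P=1 W=1 U=1 S=0
  [2] read 0x20 idx=20: raw=0x22007 flags P=1 W=1 U=1 S=0
  ✓ 0x2285D  — 3 lookups
#1 VA=0x701E0197D (r,user):
  [0] read 0x1B idx=28: raw=0x25007 flags P=1 W=1 U=1 S=0
  [1] read 0x25 idx=15: raw=0x28007 flags P=1 W=1 U=1 S=0
  [2] read 0x28 idx=1: raw=0x2A003 flags P=1 W=1 U=0 S=0
  ✗ PROTECTION_VIOLATION  [3 reads]
#2 VA=0x200800CC5 (w,kernel):
  [0] read 0x1B idx=8: raw=0x2D007 flags P=1 W=1 U=1 S=0
  [1] read 0x2D idx=4: raw=0x2F087 flags P=1 W=1 U=1 S=1
  ✓ 0x2FCC5 (huge @L1)  — 2 lookups
#3 VA=0x442E08BA1 (w,kernel):
  [0] read 0x1B idx=17: raw=0x32007 flags P=1 W=1 U=1 S=0
  [1] read 0x32 idx=23: raw=0x35007 flags P=1 W=1 U=1 S=0
  [2] read 0x35 idx=8: raw=0x39005 flags P=1 W=0 U=1 S=0
  ✗ PROTECTION_VIOLATION  [3 reads]

Access #3 fault: PROTECTION_VIOLATION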